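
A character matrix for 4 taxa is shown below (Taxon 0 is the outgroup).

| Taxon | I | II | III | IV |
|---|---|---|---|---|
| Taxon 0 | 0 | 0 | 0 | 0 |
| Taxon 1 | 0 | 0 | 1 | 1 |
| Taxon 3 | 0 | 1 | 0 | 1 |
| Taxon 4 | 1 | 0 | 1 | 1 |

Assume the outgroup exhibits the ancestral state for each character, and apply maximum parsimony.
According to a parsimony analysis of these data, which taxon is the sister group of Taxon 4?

Taxon 1

The outgroup has state '0' for every character, so '1' is the derived state throughout.
I (derived state '1') is unique to Taxon 4 (autapomorphy; uninformative for grouping).
II: derived state '1' in Taxon 3 only — an autapomorphy, so it tells us nothing about relationships among taxa.
III (derived state '1') is shared by Taxon 1 and Taxon 4 — a synapomorphy uniting that clade.
All ingroup taxa share the derived state '1' for IV; it defines the ingroup but does not resolve relationships within it.
Most parsimonious ingroup topology: ((Taxon 1,Taxon 4),Taxon 3).
Taxon 4 and Taxon 1 form a cherry on this tree, so they are sister taxa.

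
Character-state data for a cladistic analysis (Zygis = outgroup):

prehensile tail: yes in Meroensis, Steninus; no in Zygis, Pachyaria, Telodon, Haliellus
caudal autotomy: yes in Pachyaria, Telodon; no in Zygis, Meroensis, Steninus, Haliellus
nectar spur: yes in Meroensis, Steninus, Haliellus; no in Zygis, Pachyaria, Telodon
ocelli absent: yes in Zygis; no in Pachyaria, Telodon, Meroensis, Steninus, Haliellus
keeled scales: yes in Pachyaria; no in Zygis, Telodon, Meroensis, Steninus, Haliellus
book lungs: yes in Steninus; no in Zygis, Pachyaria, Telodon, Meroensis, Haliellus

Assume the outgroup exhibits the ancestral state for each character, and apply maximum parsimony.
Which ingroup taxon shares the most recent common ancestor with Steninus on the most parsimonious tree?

Meroensis

Character polarity is set by the outgroup: the derived state is whichever differs from the outgroup's state, so for ocelli absent the derived state is 'no', and for the remaining characters it is 'yes'.
Only Meroensis and Steninus show the derived state 'yes' for prehensile tail, supporting them as a clade.
Only Pachyaria and Telodon show the derived state 'yes' for caudal autotomy, supporting them as a clade.
nectar spur: derived state 'yes' in Haliellus, Meroensis, and Steninus only — synapomorphy for {Haliellus, Meroensis, Steninus}.
All ingroup taxa share the derived state 'no' for ocelli absent; it defines the ingroup but does not resolve relationships within it.
keeled scales: derived state 'yes' in Pachyaria only — an autapomorphy, so it tells us nothing about relationships among taxa.
book lungs: derived state 'yes' in Steninus only — an autapomorphy, so it tells us nothing about relationships among taxa.
Most parsimonious ingroup topology: ((Pachyaria,Telodon),((Meroensis,Steninus),Haliellus)).
Steninus and Meroensis form a cherry on this tree, so they are sister taxa.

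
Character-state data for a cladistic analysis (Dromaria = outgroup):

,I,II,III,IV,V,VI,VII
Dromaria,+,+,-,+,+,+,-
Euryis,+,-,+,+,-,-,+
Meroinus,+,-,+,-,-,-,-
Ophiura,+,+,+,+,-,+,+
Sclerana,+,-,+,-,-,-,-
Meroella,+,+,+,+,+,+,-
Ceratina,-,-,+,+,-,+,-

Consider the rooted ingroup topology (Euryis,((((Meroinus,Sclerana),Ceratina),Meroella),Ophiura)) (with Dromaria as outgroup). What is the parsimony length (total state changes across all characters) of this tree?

11

Map each character onto (Euryis,((((Meroinus,Sclerana),Ceratina),Meroella),Ophiura)) (rooted by Dromaria) and count the minimum state changes it requires (Fitch parsimony):
I: 1; II: 2; III: 1; IV: 1; V: 2; VI: 2; VII: 2.
Total tree length = 11.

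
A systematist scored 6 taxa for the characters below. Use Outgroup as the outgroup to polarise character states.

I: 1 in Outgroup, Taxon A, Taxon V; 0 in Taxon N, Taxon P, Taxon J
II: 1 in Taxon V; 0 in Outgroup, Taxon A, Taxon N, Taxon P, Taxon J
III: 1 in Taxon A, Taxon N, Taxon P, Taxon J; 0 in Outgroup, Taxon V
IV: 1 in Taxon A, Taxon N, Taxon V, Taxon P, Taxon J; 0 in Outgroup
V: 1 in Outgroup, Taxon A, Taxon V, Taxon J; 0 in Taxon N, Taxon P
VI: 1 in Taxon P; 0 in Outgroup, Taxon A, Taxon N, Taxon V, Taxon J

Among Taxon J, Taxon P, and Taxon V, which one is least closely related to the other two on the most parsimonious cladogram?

Taxon V

Character polarity is set by the outgroup: the derived state is whichever differs from the outgroup's state, so for I, V the derived state is '0', and for the remaining characters it is '1'.
Only Taxon J, Taxon N, and Taxon P show the derived state '0' for I, supporting them as a clade.
II: derived state '1' in Taxon V only — an autapomorphy, so it tells us nothing about relationships among taxa.
Only Taxon A, Taxon J, Taxon N, and Taxon P show the derived state '1' for III, supporting them as a clade.
IV (derived state '1') is shared by all ingroup taxa — unites the whole ingroup.
V: derived state '0' in Taxon N and Taxon P only — synapomorphy for {Taxon N, Taxon P}.
VI (derived state '1') is unique to Taxon P (autapomorphy; uninformative for grouping).
Most parsimonious ingroup topology: ((Taxon A,((Taxon N,Taxon P),Taxon J)),Taxon V).
Taxon J and Taxon P share a more recent common ancestor with each other than either does with Taxon V, so Taxon V is the least closely related of the three.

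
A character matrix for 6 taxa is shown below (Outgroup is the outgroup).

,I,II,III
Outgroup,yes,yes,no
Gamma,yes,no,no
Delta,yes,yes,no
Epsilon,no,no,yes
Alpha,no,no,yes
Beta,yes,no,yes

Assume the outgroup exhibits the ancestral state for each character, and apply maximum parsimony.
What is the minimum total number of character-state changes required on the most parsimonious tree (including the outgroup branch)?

Character polarity is set by the outgroup: the derived state is whichever differs from the outgroup's state, so for I, II the derived state is 'no', and for the remaining characters it is 'yes'.
Only Alpha and Epsilon show the derived state 'no' for I, supporting them as a clade.
Only Alpha, Beta, Epsilon, and Gamma show the derived state 'no' for II, supporting them as a clade.
III: derived state 'yes' in Alpha, Beta, and Epsilon only — synapomorphy for {Alpha, Beta, Epsilon}.
Most parsimonious ingroup topology: ((Gamma,((Epsilon,Alpha),Beta)),Delta).
Changes per character on this tree: I: 1; II: 1; III: 1.
Total = 3.

3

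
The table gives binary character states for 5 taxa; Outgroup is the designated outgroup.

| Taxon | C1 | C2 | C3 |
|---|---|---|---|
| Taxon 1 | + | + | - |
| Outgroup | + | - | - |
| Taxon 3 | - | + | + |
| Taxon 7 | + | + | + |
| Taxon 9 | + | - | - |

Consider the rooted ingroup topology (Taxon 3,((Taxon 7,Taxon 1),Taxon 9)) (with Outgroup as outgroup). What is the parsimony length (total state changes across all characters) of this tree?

Map each character onto (Taxon 3,((Taxon 7,Taxon 1),Taxon 9)) (rooted by Outgroup) and count the minimum state changes it requires (Fitch parsimony):
C1: 1; C2: 2; C3: 2.
Total tree length = 5.

5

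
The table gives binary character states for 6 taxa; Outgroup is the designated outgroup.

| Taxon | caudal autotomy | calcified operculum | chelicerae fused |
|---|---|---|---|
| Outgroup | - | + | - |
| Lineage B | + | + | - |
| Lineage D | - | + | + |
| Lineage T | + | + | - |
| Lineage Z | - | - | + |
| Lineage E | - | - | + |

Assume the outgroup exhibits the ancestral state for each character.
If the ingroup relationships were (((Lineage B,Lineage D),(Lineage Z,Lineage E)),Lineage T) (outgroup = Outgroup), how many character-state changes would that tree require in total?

Map each character onto (((Lineage B,Lineage D),(Lineage Z,Lineage E)),Lineage T) (rooted by Outgroup) and count the minimum state changes it requires (Fitch parsimony):
caudal autotomy: 2; calcified operculum: 1; chelicerae fused: 2.
Total tree length = 5.

5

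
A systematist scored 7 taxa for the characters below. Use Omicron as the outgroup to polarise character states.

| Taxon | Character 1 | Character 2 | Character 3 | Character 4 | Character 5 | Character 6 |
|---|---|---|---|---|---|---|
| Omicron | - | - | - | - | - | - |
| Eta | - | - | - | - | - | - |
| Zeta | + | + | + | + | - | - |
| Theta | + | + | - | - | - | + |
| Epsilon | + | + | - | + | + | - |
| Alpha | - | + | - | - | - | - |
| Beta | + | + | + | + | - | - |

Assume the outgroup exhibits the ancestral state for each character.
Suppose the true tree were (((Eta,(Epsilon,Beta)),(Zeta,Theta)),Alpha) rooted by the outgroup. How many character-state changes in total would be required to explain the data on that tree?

10

Map each character onto (((Eta,(Epsilon,Beta)),(Zeta,Theta)),Alpha) (rooted by Omicron) and count the minimum state changes it requires (Fitch parsimony):
Character 1: 2; Character 2: 2; Character 3: 2; Character 4: 2; Character 5: 1; Character 6: 1.
Total tree length = 10.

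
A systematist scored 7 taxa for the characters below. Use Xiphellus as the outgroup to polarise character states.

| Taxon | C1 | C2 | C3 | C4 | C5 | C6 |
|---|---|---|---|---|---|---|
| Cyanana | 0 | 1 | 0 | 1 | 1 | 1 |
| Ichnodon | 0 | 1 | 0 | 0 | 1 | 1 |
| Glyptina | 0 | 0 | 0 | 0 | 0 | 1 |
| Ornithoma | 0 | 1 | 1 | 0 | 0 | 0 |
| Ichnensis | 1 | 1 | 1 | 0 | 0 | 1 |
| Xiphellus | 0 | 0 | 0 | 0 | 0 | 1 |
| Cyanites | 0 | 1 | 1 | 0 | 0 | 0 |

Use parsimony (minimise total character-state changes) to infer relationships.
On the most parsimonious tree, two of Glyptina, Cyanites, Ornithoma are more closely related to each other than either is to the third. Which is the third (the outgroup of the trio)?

Character polarity is set by the outgroup: the derived state is whichever differs from the outgroup's state, so for C6 the derived state is '0', and for the remaining characters it is '1'.
C1: derived state '1' in Ichnensis only — an autapomorphy, so it tells us nothing about relationships among taxa.
Only Cyanana, Cyanites, Ichnensis, Ichnodon, and Ornithoma show the derived state '1' for C2, supporting them as a clade.
C3 (derived state '1') is shared by Cyanites, Ichnensis, and Ornithoma — a synapomorphy uniting that clade.
C4: derived state '1' in Cyanana only — an autapomorphy, so it tells us nothing about relationships among taxa.
Only Cyanana and Ichnodon show the derived state '1' for C5, supporting them as a clade.
C6: derived state '0' in Cyanites and Ornithoma only — synapomorphy for {Cyanites, Ornithoma}.
Most parsimonious ingroup topology: ((((Ornithoma,Cyanites),Ichnensis),(Cyanana,Ichnodon)),Glyptina).
Cyanites and Ornithoma share a more recent common ancestor with each other than either does with Glyptina, so Glyptina is the least closely related of the three.

Glyptina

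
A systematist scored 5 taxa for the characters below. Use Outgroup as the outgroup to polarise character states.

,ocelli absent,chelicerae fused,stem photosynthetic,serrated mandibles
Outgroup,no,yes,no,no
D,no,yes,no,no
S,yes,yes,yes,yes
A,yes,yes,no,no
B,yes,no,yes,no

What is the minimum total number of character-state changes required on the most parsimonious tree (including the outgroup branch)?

4

Character polarity is set by the outgroup: the derived state is whichever differs from the outgroup's state, so for chelicerae fused the derived state is 'no', and for the remaining characters it is 'yes'.
ocelli absent (derived state 'yes') is shared by A, B, and S — a synapomorphy uniting that clade.
chelicerae fused: derived state 'no' in B only — an autapomorphy, so it tells us nothing about relationships among taxa.
stem photosynthetic: derived state 'yes' in B and S only — synapomorphy for {B, S}.
serrated mandibles (derived state 'yes') is unique to S (autapomorphy; uninformative for grouping).
Most parsimonious ingroup topology: (D,((S,B),A)).
Changes per character on this tree: ocelli absent: 1; chelicerae fused: 1; stem photosynthetic: 1; serrated mandibles: 1.
Total = 4.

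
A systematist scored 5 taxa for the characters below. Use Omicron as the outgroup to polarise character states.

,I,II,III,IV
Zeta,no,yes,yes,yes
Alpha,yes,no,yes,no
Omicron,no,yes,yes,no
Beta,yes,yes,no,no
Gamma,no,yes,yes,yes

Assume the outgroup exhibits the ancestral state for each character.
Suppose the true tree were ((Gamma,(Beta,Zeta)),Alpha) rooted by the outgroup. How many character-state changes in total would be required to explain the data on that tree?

Map each character onto ((Gamma,(Beta,Zeta)),Alpha) (rooted by Omicron) and count the minimum state changes it requires (Fitch parsimony):
I: 2; II: 1; III: 1; IV: 2.
Total tree length = 6.

6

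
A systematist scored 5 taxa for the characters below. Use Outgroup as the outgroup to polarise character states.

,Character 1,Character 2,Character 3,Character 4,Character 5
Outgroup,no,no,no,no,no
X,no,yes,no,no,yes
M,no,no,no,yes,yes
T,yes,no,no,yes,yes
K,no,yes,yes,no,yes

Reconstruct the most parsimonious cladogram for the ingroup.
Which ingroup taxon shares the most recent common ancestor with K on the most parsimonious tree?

The outgroup has state 'no' for every character, so 'yes' is the derived state throughout.
Character 1: derived state 'yes' in T only — an autapomorphy, so it tells us nothing about relationships among taxa.
Character 2: derived state 'yes' in K and X only — synapomorphy for {K, X}.
Character 3 (derived state 'yes') is unique to K (autapomorphy; uninformative for grouping).
Character 4: derived state 'yes' in M and T only — synapomorphy for {M, T}.
Character 5 (derived state 'yes') is shared by all ingroup taxa — unites the whole ingroup.
Most parsimonious ingroup topology: ((X,K),(M,T)).
K and X form a cherry on this tree, so they are sister taxa.

X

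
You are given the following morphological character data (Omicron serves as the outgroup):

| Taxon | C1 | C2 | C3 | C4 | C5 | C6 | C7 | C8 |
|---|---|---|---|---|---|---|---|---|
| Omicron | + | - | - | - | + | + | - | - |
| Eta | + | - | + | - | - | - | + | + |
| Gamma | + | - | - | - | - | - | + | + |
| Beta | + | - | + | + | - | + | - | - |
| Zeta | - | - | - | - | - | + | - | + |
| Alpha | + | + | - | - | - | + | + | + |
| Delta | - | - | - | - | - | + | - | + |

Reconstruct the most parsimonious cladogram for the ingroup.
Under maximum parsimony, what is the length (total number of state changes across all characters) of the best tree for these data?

Character polarity is set by the outgroup: the derived state is whichever differs from the outgroup's state, so for C1, C5, C6 the derived state is '-', and for the remaining characters it is '+'.
Only Delta and Zeta show the derived state '-' for C1, supporting them as a clade.
C2 (derived state '+') is unique to Alpha (autapomorphy; uninformative for grouping).
C3 (state '+') occurs in Beta and Eta but conflicts with the nesting implied by the other characters — most parsimoniously interpreted as homoplasy.
C4 (derived state '+') is unique to Beta (autapomorphy; uninformative for grouping).
All ingroup taxa share the derived state '-' for C5; it defines the ingroup but does not resolve relationships within it.
C6 (derived state '-') is shared by Eta and Gamma — a synapomorphy uniting that clade.
C7 (derived state '+') is shared by Alpha, Eta, and Gamma — a synapomorphy uniting that clade.
C8 (derived state '+') is shared by Alpha, Delta, Eta, Gamma, and Zeta — a synapomorphy uniting that clade.
Most parsimonious ingroup topology: ((((Eta,Gamma),Alpha),(Zeta,Delta)),Beta).
Changes per character on this tree: C1: 1; C2: 1; C3: 2; C4: 1; C5: 1; C6: 1; C7: 1; C8: 1.
Total = 9.

9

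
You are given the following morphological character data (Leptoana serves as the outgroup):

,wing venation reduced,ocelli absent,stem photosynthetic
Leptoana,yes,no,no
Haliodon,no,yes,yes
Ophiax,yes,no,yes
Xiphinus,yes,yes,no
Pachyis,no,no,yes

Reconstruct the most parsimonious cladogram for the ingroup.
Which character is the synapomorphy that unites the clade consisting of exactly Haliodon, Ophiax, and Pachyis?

stem photosynthetic

Character polarity is set by the outgroup: the derived state is whichever differs from the outgroup's state, so for wing venation reduced the derived state is 'no', and for the remaining characters it is 'yes'.
wing venation reduced (derived state 'no') is shared by Haliodon and Pachyis — a synapomorphy uniting that clade.
ocelli absent (state 'yes') occurs in Haliodon and Xiphinus but conflicts with the nesting implied by the other characters — most parsimoniously interpreted as homoplasy.
stem photosynthetic: derived state 'yes' in Haliodon, Ophiax, and Pachyis only — synapomorphy for {Haliodon, Ophiax, Pachyis}.
Most parsimonious ingroup topology: ((Ophiax,(Haliodon,Pachyis)),Xiphinus).
The clade {Haliodon, Ophiax, Pachyis} is supported by stem photosynthetic: its derived state 'yes' occurs in exactly those taxa and in no other taxon (including the outgroup).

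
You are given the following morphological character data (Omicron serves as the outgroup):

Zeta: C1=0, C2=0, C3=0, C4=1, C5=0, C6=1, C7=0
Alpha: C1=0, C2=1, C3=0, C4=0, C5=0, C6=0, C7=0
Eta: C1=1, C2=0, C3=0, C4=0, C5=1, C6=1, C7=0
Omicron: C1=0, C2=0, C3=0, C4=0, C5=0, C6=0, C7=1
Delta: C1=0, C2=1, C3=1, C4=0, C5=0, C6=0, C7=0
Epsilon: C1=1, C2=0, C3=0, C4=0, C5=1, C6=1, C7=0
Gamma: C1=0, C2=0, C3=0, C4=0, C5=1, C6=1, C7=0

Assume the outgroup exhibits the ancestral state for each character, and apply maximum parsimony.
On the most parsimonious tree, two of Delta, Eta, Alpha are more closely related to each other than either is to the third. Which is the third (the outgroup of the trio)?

Eta

Character polarity is set by the outgroup: the derived state is whichever differs from the outgroup's state, so for C7 the derived state is '0', and for the remaining characters it is '1'.
C1: derived state '1' in Epsilon and Eta only — synapomorphy for {Epsilon, Eta}.
C2: derived state '1' in Alpha and Delta only — synapomorphy for {Alpha, Delta}.
C3: derived state '1' in Delta only — an autapomorphy, so it tells us nothing about relationships among taxa.
C4: derived state '1' in Zeta only — an autapomorphy, so it tells us nothing about relationships among taxa.
C5: derived state '1' in Epsilon, Eta, and Gamma only — synapomorphy for {Epsilon, Eta, Gamma}.
C6 (derived state '1') is shared by Epsilon, Eta, Gamma, and Zeta — a synapomorphy uniting that clade.
All ingroup taxa share the derived state '0' for C7; it defines the ingroup but does not resolve relationships within it.
Most parsimonious ingroup topology: ((Zeta,(Gamma,(Epsilon,Eta))),(Delta,Alpha)).
Delta and Alpha share a more recent common ancestor with each other than either does with Eta, so Eta is the least closely related of the three.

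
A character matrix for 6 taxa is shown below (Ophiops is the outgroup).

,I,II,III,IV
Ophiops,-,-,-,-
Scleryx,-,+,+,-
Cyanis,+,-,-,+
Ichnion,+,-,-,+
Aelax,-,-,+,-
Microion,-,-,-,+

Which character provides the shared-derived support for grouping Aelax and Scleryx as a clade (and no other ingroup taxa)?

The outgroup has state '-' for every character, so '+' is the derived state throughout.
I: derived state '+' in Cyanis and Ichnion only — synapomorphy for {Cyanis, Ichnion}.
II (derived state '+') is unique to Scleryx (autapomorphy; uninformative for grouping).
Only Aelax and Scleryx show the derived state '+' for III, supporting them as a clade.
IV: derived state '+' in Cyanis, Ichnion, and Microion only — synapomorphy for {Cyanis, Ichnion, Microion}.
Most parsimonious ingroup topology: ((Scleryx,Aelax),((Cyanis,Ichnion),Microion)).
The clade {Aelax, Scleryx} is supported by III: its derived state '+' occurs in exactly those taxa and in no other taxon (including the outgroup).

III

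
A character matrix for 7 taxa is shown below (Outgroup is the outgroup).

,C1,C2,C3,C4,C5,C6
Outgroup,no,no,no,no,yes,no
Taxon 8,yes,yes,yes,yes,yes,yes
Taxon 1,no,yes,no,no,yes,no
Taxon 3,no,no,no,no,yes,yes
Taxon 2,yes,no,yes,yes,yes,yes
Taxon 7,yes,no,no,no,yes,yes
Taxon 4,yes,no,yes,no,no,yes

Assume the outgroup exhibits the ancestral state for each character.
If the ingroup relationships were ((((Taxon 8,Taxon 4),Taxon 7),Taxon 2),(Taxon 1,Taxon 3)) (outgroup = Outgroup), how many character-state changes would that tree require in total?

Map each character onto ((((Taxon 8,Taxon 4),Taxon 7),Taxon 2),(Taxon 1,Taxon 3)) (rooted by Outgroup) and count the minimum state changes it requires (Fitch parsimony):
C1: 1; C2: 2; C3: 2; C4: 2; C5: 1; C6: 2.
Total tree length = 10.

10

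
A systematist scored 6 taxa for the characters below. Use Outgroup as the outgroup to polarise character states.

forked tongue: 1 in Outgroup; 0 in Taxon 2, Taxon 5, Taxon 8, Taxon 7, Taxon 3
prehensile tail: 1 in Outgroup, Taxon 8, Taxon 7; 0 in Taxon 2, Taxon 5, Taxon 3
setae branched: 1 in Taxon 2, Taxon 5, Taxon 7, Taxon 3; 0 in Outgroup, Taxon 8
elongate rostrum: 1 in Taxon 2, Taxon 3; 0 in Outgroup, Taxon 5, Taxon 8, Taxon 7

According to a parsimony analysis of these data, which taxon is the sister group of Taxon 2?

Taxon 3

Character polarity is set by the outgroup: the derived state is whichever differs from the outgroup's state, so for forked tongue, prehensile tail the derived state is '0', and for the remaining characters it is '1'.
forked tongue (derived state '0') is shared by all ingroup taxa — unites the whole ingroup.
prehensile tail (derived state '0') is shared by Taxon 2, Taxon 3, and Taxon 5 — a synapomorphy uniting that clade.
Only Taxon 2, Taxon 3, Taxon 5, and Taxon 7 show the derived state '1' for setae branched, supporting them as a clade.
elongate rostrum: derived state '1' in Taxon 2 and Taxon 3 only — synapomorphy for {Taxon 2, Taxon 3}.
Most parsimonious ingroup topology: ((((Taxon 2,Taxon 3),Taxon 5),Taxon 7),Taxon 8).
Taxon 2 and Taxon 3 form a cherry on this tree, so they are sister taxa.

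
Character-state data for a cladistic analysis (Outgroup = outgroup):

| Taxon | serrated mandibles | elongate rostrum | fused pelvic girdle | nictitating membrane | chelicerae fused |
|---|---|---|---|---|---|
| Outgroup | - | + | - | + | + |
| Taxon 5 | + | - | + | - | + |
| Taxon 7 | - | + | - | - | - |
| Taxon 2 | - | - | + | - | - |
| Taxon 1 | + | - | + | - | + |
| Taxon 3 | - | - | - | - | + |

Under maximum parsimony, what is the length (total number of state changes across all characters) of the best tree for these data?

6

Character polarity is set by the outgroup: the derived state is whichever differs from the outgroup's state, so for elongate rostrum, nictitating membrane, chelicerae fused the derived state is '-', and for the remaining characters it is '+'.
serrated mandibles (derived state '+') is shared by Taxon 1 and Taxon 5 — a synapomorphy uniting that clade.
elongate rostrum (derived state '-') is shared by Taxon 1, Taxon 2, Taxon 3, and Taxon 5 — a synapomorphy uniting that clade.
fused pelvic girdle (derived state '+') is shared by Taxon 1, Taxon 2, and Taxon 5 — a synapomorphy uniting that clade.
nictitating membrane (derived state '-') is shared by all ingroup taxa — unites the whole ingroup.
chelicerae fused (state '-') occurs in Taxon 2 and Taxon 7 but conflicts with the nesting implied by the other characters — most parsimoniously interpreted as homoplasy.
Most parsimonious ingroup topology: ((((Taxon 5,Taxon 1),Taxon 2),Taxon 3),Taxon 7).
Changes per character on this tree: serrated mandibles: 1; elongate rostrum: 1; fused pelvic girdle: 1; nictitating membrane: 1; chelicerae fused: 2.
Total = 6.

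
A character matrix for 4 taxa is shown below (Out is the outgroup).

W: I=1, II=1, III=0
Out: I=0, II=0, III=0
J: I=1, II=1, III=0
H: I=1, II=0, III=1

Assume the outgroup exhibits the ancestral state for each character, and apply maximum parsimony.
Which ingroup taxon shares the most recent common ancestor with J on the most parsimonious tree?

W

The outgroup has state '0' for every character, so '1' is the derived state throughout.
All ingroup taxa share the derived state '1' for I; it defines the ingroup but does not resolve relationships within it.
II: derived state '1' in J and W only — synapomorphy for {J, W}.
III: derived state '1' in H only — an autapomorphy, so it tells us nothing about relationships among taxa.
Most parsimonious ingroup topology: ((W,J),H).
J and W form a cherry on this tree, so they are sister taxa.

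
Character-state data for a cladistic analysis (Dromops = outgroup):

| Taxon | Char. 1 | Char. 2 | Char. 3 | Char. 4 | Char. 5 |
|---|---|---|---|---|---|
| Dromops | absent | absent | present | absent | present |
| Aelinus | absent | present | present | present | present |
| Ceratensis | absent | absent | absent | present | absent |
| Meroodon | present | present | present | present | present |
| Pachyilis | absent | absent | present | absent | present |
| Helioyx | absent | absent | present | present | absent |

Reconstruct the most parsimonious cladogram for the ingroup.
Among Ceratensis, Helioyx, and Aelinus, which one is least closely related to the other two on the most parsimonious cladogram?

Character polarity is set by the outgroup: the derived state is whichever differs from the outgroup's state, so for Char. 3, Char. 5 the derived state is 'absent', and for the remaining characters it is 'present'.
Char. 1 (derived state 'present') is unique to Meroodon (autapomorphy; uninformative for grouping).
Only Aelinus and Meroodon show the derived state 'present' for Char. 2, supporting them as a clade.
Char. 3: derived state 'absent' in Ceratensis only — an autapomorphy, so it tells us nothing about relationships among taxa.
Char. 4 (derived state 'present') is shared by Aelinus, Ceratensis, Helioyx, and Meroodon — a synapomorphy uniting that clade.
Only Ceratensis and Helioyx show the derived state 'absent' for Char. 5, supporting them as a clade.
Most parsimonious ingroup topology: (((Aelinus,Meroodon),(Ceratensis,Helioyx)),Pachyilis).
Ceratensis and Helioyx share a more recent common ancestor with each other than either does with Aelinus, so Aelinus is the least closely related of the three.

Aelinus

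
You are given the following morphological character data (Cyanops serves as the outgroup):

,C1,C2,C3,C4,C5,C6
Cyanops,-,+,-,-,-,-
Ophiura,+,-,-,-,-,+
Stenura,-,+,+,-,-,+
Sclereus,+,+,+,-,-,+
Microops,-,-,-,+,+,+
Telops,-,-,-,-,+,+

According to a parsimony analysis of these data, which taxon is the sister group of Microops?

Telops

Character polarity is set by the outgroup: the derived state is whichever differs from the outgroup's state, so for C2 the derived state is '-', and for the remaining characters it is '+'.
C1 (state '+') occurs in Ophiura and Sclereus but conflicts with the nesting implied by the other characters — most parsimoniously interpreted as homoplasy.
C2 (derived state '-') is shared by Microops, Ophiura, and Telops — a synapomorphy uniting that clade.
C3: derived state '+' in Sclereus and Stenura only — synapomorphy for {Sclereus, Stenura}.
C4: derived state '+' in Microops only — an autapomorphy, so it tells us nothing about relationships among taxa.
C5 (derived state '+') is shared by Microops and Telops — a synapomorphy uniting that clade.
All ingroup taxa share the derived state '+' for C6; it defines the ingroup but does not resolve relationships within it.
Most parsimonious ingroup topology: ((Ophiura,(Microops,Telops)),(Stenura,Sclereus)).
Microops and Telops form a cherry on this tree, so they are sister taxa.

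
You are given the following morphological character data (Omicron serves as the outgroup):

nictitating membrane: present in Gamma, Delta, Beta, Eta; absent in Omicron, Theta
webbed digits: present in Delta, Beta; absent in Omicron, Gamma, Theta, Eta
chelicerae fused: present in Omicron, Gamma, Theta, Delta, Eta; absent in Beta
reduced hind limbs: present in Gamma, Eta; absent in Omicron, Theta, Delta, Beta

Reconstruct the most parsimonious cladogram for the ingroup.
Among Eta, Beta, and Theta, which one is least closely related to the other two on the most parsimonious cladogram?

Character polarity is set by the outgroup: the derived state is whichever differs from the outgroup's state, so for chelicerae fused the derived state is 'absent', and for the remaining characters it is 'present'.
nictitating membrane (derived state 'present') is shared by Beta, Delta, Eta, and Gamma — a synapomorphy uniting that clade.
Only Beta and Delta show the derived state 'present' for webbed digits, supporting them as a clade.
chelicerae fused (derived state 'absent') is unique to Beta (autapomorphy; uninformative for grouping).
reduced hind limbs: derived state 'present' in Eta and Gamma only — synapomorphy for {Eta, Gamma}.
Most parsimonious ingroup topology: (((Gamma,Eta),(Delta,Beta)),Theta).
Beta and Eta share a more recent common ancestor with each other than either does with Theta, so Theta is the least closely related of the three.

Theta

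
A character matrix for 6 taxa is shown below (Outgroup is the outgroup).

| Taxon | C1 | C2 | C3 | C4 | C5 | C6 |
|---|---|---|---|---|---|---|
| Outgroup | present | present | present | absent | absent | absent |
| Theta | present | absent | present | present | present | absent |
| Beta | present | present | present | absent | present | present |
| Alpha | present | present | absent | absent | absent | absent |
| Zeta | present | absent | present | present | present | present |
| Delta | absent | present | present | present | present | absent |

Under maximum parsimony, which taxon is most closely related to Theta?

Zeta

Character polarity is set by the outgroup: the derived state is whichever differs from the outgroup's state, so for C1, C2, C3 the derived state is 'absent', and for the remaining characters it is 'present'.
C1 (derived state 'absent') is unique to Delta (autapomorphy; uninformative for grouping).
C2 (derived state 'absent') is shared by Theta and Zeta — a synapomorphy uniting that clade.
C3: derived state 'absent' in Alpha only — an autapomorphy, so it tells us nothing about relationships among taxa.
C4: derived state 'present' in Delta, Theta, and Zeta only — synapomorphy for {Delta, Theta, Zeta}.
C5: derived state 'present' in Beta, Delta, Theta, and Zeta only — synapomorphy for {Beta, Delta, Theta, Zeta}.
C6 (state 'present') occurs in Beta and Zeta but conflicts with the nesting implied by the other characters — most parsimoniously interpreted as homoplasy.
Most parsimonious ingroup topology: ((((Theta,Zeta),Delta),Beta),Alpha).
Theta and Zeta form a cherry on this tree, so they are sister taxa.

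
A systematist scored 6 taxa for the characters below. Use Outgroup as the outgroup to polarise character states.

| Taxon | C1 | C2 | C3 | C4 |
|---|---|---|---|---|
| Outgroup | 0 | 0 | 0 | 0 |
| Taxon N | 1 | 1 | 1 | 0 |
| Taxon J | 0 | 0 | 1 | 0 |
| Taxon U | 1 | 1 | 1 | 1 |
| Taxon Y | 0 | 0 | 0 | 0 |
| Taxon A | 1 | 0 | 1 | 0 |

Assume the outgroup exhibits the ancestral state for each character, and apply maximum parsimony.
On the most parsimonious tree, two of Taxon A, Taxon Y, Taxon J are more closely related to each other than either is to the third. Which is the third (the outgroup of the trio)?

The outgroup has state '0' for every character, so '1' is the derived state throughout.
C1: derived state '1' in Taxon A, Taxon N, and Taxon U only — synapomorphy for {Taxon A, Taxon N, Taxon U}.
C2 (derived state '1') is shared by Taxon N and Taxon U — a synapomorphy uniting that clade.
C3: derived state '1' in Taxon A, Taxon J, Taxon N, and Taxon U only — synapomorphy for {Taxon A, Taxon J, Taxon N, Taxon U}.
C4 (derived state '1') is unique to Taxon U (autapomorphy; uninformative for grouping).
Most parsimonious ingroup topology: (((Taxon A,(Taxon N,Taxon U)),Taxon J),Taxon Y).
Taxon J and Taxon A share a more recent common ancestor with each other than either does with Taxon Y, so Taxon Y is the least closely related of the three.

Taxon Y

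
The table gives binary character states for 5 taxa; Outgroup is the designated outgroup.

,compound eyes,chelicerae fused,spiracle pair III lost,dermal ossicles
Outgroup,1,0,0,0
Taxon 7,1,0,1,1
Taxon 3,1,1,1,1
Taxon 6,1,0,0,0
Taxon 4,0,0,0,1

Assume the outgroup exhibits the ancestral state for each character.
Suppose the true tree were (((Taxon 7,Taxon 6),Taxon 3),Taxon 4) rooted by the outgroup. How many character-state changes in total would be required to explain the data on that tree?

6

Map each character onto (((Taxon 7,Taxon 6),Taxon 3),Taxon 4) (rooted by Outgroup) and count the minimum state changes it requires (Fitch parsimony):
compound eyes: 1; chelicerae fused: 1; spiracle pair III lost: 2; dermal ossicles: 2.
Total tree length = 6.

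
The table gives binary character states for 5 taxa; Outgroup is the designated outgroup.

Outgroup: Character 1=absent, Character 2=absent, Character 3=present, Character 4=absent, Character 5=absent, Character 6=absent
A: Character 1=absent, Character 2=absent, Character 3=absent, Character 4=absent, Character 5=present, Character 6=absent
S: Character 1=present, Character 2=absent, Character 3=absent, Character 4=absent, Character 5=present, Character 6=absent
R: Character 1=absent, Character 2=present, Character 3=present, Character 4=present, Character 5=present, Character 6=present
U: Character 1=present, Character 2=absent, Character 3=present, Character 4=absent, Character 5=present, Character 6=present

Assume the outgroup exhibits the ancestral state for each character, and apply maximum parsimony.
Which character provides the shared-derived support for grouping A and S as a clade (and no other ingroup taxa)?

Character polarity is set by the outgroup: the derived state is whichever differs from the outgroup's state, so for Character 3 the derived state is 'absent', and for the remaining characters it is 'present'.
Character 1 (state 'present') occurs in S and U but conflicts with the nesting implied by the other characters — most parsimoniously interpreted as homoplasy.
Character 2 (derived state 'present') is unique to R (autapomorphy; uninformative for grouping).
Character 3 (derived state 'absent') is shared by A and S — a synapomorphy uniting that clade.
Character 4: derived state 'present' in R only — an autapomorphy, so it tells us nothing about relationships among taxa.
All ingroup taxa share the derived state 'present' for Character 5; it defines the ingroup but does not resolve relationships within it.
Only R and U show the derived state 'present' for Character 6, supporting them as a clade.
Most parsimonious ingroup topology: ((A,S),(R,U)).
The clade {A, S} is supported by Character 3: its derived state 'absent' occurs in exactly those taxa and in no other taxon (including the outgroup).

Character 3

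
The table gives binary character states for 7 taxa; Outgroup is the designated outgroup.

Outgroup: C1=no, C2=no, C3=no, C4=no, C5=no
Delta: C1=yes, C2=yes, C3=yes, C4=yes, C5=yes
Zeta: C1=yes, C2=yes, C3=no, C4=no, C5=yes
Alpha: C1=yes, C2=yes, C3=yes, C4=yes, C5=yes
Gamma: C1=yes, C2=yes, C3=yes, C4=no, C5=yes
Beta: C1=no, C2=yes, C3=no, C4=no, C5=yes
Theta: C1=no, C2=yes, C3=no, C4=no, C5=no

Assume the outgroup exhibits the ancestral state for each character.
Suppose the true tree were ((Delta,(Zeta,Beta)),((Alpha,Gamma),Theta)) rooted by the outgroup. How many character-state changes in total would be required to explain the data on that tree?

Map each character onto ((Delta,(Zeta,Beta)),((Alpha,Gamma),Theta)) (rooted by Outgroup) and count the minimum state changes it requires (Fitch parsimony):
C1: 3; C2: 1; C3: 2; C4: 2; C5: 2.
Total tree length = 10.

10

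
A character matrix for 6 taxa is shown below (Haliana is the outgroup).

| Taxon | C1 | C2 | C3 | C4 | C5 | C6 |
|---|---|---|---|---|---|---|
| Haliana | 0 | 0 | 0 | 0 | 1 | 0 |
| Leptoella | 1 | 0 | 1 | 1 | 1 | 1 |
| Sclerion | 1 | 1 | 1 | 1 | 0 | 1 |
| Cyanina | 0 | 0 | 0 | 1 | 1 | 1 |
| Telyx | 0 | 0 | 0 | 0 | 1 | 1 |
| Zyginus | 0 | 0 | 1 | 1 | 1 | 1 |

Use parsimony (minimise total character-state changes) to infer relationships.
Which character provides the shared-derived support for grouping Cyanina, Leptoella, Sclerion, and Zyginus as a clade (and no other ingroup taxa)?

Character polarity is set by the outgroup: the derived state is whichever differs from the outgroup's state, so for C5 the derived state is '0', and for the remaining characters it is '1'.
Only Leptoella and Sclerion show the derived state '1' for C1, supporting them as a clade.
C2: derived state '1' in Sclerion only — an autapomorphy, so it tells us nothing about relationships among taxa.
C3 (derived state '1') is shared by Leptoella, Sclerion, and Zyginus — a synapomorphy uniting that clade.
C4 (derived state '1') is shared by Cyanina, Leptoella, Sclerion, and Zyginus — a synapomorphy uniting that clade.
C5: derived state '0' in Sclerion only — an autapomorphy, so it tells us nothing about relationships among taxa.
C6 (derived state '1') is shared by all ingroup taxa — unites the whole ingroup.
Most parsimonious ingroup topology: ((((Leptoella,Sclerion),Zyginus),Cyanina),Telyx).
The clade {Cyanina, Leptoella, Sclerion, Zyginus} is supported by C4: its derived state '1' occurs in exactly those taxa and in no other taxon (including the outgroup).

C4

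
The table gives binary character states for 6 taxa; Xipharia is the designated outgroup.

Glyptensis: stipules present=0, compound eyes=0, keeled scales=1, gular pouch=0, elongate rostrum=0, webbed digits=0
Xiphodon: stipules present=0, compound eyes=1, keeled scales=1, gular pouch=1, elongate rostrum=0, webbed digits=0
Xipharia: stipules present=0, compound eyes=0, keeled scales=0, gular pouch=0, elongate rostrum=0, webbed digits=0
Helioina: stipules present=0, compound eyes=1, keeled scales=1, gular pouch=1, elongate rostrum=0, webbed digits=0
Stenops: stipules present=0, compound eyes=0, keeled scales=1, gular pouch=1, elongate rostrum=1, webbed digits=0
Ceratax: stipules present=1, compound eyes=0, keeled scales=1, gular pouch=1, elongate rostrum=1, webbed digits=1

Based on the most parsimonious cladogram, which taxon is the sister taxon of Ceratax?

The outgroup has state '0' for every character, so '1' is the derived state throughout.
stipules present (derived state '1') is unique to Ceratax (autapomorphy; uninformative for grouping).
Only Helioina and Xiphodon show the derived state '1' for compound eyes, supporting them as a clade.
keeled scales (derived state '1') is shared by all ingroup taxa — unites the whole ingroup.
gular pouch (derived state '1') is shared by Ceratax, Helioina, Stenops, and Xiphodon — a synapomorphy uniting that clade.
elongate rostrum: derived state '1' in Ceratax and Stenops only — synapomorphy for {Ceratax, Stenops}.
webbed digits (derived state '1') is unique to Ceratax (autapomorphy; uninformative for grouping).
Most parsimonious ingroup topology: (Glyptensis,((Xiphodon,Helioina),(Ceratax,Stenops))).
Ceratax and Stenops form a cherry on this tree, so they are sister taxa.

Stenops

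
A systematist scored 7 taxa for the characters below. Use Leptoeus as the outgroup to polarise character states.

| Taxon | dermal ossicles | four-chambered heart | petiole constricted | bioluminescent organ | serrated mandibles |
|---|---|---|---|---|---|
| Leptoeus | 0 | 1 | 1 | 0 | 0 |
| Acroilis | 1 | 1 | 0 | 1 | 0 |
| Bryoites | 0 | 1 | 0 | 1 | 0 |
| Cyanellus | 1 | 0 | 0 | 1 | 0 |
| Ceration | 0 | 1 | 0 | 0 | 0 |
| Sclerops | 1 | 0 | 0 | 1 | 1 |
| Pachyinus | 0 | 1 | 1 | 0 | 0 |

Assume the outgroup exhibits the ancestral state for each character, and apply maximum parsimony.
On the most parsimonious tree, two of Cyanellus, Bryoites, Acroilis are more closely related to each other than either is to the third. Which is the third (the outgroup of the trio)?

Character polarity is set by the outgroup: the derived state is whichever differs from the outgroup's state, so for four-chambered heart, petiole constricted the derived state is '0', and for the remaining characters it is '1'.
Only Acroilis, Cyanellus, and Sclerops show the derived state '1' for dermal ossicles, supporting them as a clade.
Only Cyanellus and Sclerops show the derived state '0' for four-chambered heart, supporting them as a clade.
petiole constricted: derived state '0' in Acroilis, Bryoites, Ceration, Cyanellus, and Sclerops only — synapomorphy for {Acroilis, Bryoites, Ceration, Cyanellus, Sclerops}.
bioluminescent organ: derived state '1' in Acroilis, Bryoites, Cyanellus, and Sclerops only — synapomorphy for {Acroilis, Bryoites, Cyanellus, Sclerops}.
serrated mandibles (derived state '1') is unique to Sclerops (autapomorphy; uninformative for grouping).
Most parsimonious ingroup topology: ((((Acroilis,(Cyanellus,Sclerops)),Bryoites),Ceration),Pachyinus).
Cyanellus and Acroilis share a more recent common ancestor with each other than either does with Bryoites, so Bryoites is the least closely related of the three.

Bryoites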